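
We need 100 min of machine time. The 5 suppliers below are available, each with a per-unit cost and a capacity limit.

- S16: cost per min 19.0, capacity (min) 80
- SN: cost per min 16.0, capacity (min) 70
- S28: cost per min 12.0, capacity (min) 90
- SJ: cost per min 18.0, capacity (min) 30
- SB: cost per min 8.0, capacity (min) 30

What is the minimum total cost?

Use suppliers in increasing cost order.
Take 30 from SB at 8.0 — need 70 more.
S28 at 12.0: take 70 of its 90 — requirement met.
SN, SJ, S16: unused.
Cost = 30×8.0 + 70×12.0 = 1080.

1080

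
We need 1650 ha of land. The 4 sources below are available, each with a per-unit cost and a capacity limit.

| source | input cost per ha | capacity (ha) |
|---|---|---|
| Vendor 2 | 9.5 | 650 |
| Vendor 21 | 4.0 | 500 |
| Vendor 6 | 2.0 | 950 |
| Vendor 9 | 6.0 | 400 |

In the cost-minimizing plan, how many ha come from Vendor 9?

200

Fill from the cheapest source first.
Vendor 6 at 2.0: take all 950 ha → 700 still needed.
Take 500 from Vendor 21 at 4.0 → need 200 more.
Vendor 9 (6.0): take the remaining 200 → done.
Vendor 2: unused.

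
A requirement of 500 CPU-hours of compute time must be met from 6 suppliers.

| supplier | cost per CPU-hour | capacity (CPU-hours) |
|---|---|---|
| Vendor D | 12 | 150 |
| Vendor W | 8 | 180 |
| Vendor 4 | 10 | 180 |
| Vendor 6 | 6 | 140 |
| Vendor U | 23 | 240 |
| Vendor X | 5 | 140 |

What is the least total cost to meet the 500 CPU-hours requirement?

3380

Fill from the cheapest supplier first.
Vendor X at 5: take all 140 CPU-hours ; 360 still needed.
Vendor 6 at 6: take all 140 CPU-hours ; 220 still needed.
Take 180 from Vendor W at 8 ; need 40 more.
Take 40 from Vendor 4 at 10 to finish.
Vendor D, Vendor U: unused.
Cost = 140×5 + 140×6 + 180×8 + 40×10 = 3380.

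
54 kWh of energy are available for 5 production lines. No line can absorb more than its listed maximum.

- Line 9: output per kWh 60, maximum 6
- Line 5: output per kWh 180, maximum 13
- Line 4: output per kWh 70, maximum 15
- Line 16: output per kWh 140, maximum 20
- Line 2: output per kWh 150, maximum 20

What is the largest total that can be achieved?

Order the production lines by output per kWh: Line 5 180 > Line 2 150 > Line 16 140 > Line 4 70 > Line 9 60.
Give Line 5 13 to hit its cap of 13 — 41 left.
Line 2: +20 to 20 (cap) — 21 left.
Line 16 takes 20 to reach its cap of 20 — 1 left.
Only 1 left; Line 4 takes them to reach 1.
Total = 180×13 + 70×1 + 140×20 + 150×20 = 8210.

8210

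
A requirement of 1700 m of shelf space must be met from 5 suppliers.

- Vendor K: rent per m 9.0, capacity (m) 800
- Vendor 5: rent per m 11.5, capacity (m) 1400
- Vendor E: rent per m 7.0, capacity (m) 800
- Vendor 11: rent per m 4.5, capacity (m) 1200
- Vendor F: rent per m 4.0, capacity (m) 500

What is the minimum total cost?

7400

Use suppliers in increasing cost order.
Vendor F at 4.0: take all 500 m — 1200 still needed.
Vendor 11 at 4.5: take all 1200 m — 0 still needed.
Vendor E, Vendor K, Vendor 5: unused.
Cost = 500×4.0 + 1200×4.5 = 7400.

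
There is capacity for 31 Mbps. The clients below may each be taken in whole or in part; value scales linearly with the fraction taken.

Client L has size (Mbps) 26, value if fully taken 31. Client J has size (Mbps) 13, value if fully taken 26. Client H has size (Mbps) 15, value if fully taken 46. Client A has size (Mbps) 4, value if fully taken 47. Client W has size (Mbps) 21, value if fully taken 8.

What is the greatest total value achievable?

Rank by value-to-size ratio: Client A 47/4≈11.8, Client H 46/15≈3.07, Client J 26/13≈2, Client L 31/26≈1.19, Client W 8/21≈0.381.
Take all of Client A (4 Mbps, value 47) ; 27 Mbps left.
Client H: take in full, 15 Mbps for value 46 ; 12 left.
Only 12 Mbps remain; take 12/13 of Client J for value 26×12/13 = 24.
Total value = 117.

117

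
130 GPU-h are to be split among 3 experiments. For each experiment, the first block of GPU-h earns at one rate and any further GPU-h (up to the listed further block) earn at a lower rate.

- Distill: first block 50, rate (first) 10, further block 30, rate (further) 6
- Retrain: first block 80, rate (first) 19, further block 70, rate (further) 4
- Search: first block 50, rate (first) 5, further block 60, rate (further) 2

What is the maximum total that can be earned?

2020

Order all 6 blocks by rate: Retrain/T1 19 > Distill/T1 10 > Distill/T2 6 > Search/T1 5 > Retrain/T2 4 > Search/T2 2.
Retrain/T1 (19): +80 — 50 left.
Fill Distill T1 block (50 at 10) — 0 left.
Total = 19×80 + 10×50 = 2020.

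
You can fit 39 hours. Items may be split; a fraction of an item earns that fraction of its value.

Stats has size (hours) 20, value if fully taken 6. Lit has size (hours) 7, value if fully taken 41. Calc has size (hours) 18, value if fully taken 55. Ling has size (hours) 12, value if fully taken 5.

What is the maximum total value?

Rank by value-to-size ratio: Lit 41/7≈5.86, Calc 55/18≈3.06, Ling 5/12≈0.417, Stats 6/20≈0.3.
All 7 hours of Lit fit (value 41) → 32 remain.
All 18 hours of Calc fit (value 55) → 14 remain.
All 12 hours of Ling fit (value 5) → 2 remain.
Only 2 hours remain; take 2/20 of Stats for value 6×2/20 = 0.6.
Total value = 101.6.

101.6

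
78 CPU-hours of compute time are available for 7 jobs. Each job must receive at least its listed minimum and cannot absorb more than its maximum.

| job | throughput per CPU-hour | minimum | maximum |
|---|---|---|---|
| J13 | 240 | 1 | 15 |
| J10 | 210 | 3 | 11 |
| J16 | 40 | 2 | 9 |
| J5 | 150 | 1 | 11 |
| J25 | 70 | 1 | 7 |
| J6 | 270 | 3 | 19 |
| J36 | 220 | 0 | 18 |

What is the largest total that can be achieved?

16870

Meeting every minimum uses 1+3+2+1+1+3+0 = 11 CPU-hours, leaving 67.
Highest throughput per CPU-hour first: J6 270 > J13 240 > J36 220 > J10 210 > J5 150 > J25 70 > J16 40.
J6 takes 16 more to reach its cap of 19 ; 51 left.
J13 takes 14 more to reach its cap of 15 ; 37 left.
J36: +18 to 18 (cap) ; 19 left.
J10: +8 to 11 (cap) ; 11 left.
J5 takes 10 more to reach its cap of 11 ; 1 left.
Only 1 left; J25 takes them to reach 2.
Total = 240×15 + 210×11 + 40×2 + 150×11 + 70×2 + 270×19 + 220×18 = 16870.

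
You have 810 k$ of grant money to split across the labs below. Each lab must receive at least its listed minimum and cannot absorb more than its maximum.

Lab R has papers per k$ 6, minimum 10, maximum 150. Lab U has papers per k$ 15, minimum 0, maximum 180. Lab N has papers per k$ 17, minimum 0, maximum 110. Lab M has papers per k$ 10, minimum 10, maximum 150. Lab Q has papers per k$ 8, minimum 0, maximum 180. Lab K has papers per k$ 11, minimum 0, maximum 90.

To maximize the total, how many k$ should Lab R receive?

100

Meeting every minimum uses 10+0+0+10+0+0 = 20 k$, leaving 790.
Highest papers per k$ first: Lab N 17 > Lab U 15 > Lab K 11 > Lab M 10 > Lab Q 8 > Lab R 6.
Give Lab N 110 more to hit its cap of 110 — 680 left.
Give Lab U 180 more to hit its cap of 180 — 500 left.
Give Lab K 90 more to hit its cap of 90 — 410 left.
Give Lab M 140 more to hit its cap of 150 — 270 left.
Lab Q takes 180 more to reach its cap of 180 — 90 left.
Lab R: +90 (room for 140) → 100. Pool exhausted.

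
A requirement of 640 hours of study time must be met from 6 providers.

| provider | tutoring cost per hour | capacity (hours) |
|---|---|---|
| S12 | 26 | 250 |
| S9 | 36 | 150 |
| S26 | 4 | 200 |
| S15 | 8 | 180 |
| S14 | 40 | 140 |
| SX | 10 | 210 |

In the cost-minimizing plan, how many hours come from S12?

50

Cheapest first:
S26 (4): use full 200 — 440 hours to go.
Take 180 from S15 at 8 — need 260 more.
Take 210 from SX at 10 — need 50 more.
Take 50 from S12 at 26 to finish.
S9, S14: unused.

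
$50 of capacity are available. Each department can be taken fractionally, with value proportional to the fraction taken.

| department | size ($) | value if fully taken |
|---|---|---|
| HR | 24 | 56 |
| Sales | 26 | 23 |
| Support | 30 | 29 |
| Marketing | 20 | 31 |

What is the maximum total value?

Rank by value-to-size ratio: HR 56/24≈2.33, Marketing 31/20≈1.55, Support 29/30≈0.967, Sales 23/26≈0.885.
Take all of HR (24 $, value 56) ; 26 $ left.
Marketing: take in full, 20 $ for value 31 ; 6 left.
6 $ left: a 6/30 share of Support gives 29×6/30 = 5.8.
Total value = 92.8.

92.8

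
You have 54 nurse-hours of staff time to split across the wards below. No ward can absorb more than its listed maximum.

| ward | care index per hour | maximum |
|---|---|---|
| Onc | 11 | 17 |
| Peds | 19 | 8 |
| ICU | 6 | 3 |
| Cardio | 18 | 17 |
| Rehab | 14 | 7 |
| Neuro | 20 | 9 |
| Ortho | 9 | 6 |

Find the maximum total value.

Rank by care index per hour: Neuro 20 > Peds 19 > Cardio 18 > Rehab 14 > Onc 11 > Ortho 9 > ICU 6.
Neuro: +9 to 9 (cap) — 45 left.
Peds takes 8 to reach its cap of 8 — 37 left.
Give Cardio 17 to hit its cap of 17 — 20 left.
Rehab takes 7 to reach its cap of 7 — 13 left.
Only 13 left; Onc takes them to reach 13.
Total = 11×13 + 19×8 + 18×17 + 14×7 + 20×9 = 879.

879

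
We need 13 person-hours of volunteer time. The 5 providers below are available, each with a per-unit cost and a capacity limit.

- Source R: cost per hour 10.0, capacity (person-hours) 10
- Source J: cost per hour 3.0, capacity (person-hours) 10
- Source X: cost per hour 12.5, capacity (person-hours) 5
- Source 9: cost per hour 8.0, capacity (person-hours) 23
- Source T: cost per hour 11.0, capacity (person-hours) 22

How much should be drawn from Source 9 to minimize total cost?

3

Cheapest first:
Source J (3.0): use full 10 → 3 person-hours to go.
Source 9 at 8.0: take 3 of its 23 → requirement met.
Source R, Source T, Source X: unused.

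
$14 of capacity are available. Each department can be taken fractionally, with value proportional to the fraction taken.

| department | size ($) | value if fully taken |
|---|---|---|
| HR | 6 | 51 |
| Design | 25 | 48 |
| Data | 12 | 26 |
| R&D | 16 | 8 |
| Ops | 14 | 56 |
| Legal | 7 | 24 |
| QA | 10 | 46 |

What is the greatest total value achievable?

Sort by value density: HR 51/6≈8.5, QA 46/10≈4.6, Ops 56/14≈4, Legal 24/7≈3.43, Data 26/12≈2.17, Design 48/25≈1.92, R&D 8/16≈0.5.
Take all of HR (6 $, value 51) → 8 $ left.
Only 8 $ remain; take 8/10 of QA for value 46×8/10 = 36.8.
Total value = 87.8.

87.8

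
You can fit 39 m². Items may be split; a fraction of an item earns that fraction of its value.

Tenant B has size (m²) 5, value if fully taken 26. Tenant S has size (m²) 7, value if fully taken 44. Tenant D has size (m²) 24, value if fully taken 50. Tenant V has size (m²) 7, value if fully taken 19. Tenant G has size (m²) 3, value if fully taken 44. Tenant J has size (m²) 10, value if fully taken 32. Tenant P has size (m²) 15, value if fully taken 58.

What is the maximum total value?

Best value per unit of size first: Tenant G 44/3≈14.7, Tenant S 44/7≈6.29, Tenant B 26/5≈5.2, Tenant P 58/15≈3.87, Tenant J 32/10≈3.2, Tenant V 19/7≈2.71, Tenant D 50/24≈2.08.
Take all of Tenant G (3 m², value 44) — 36 m² left.
Tenant S: take in full, 7 m² for value 44 — 29 left.
Tenant B: take in full, 5 m² for value 26 — 24 left.
Tenant P: take in full, 15 m² for value 58 — 9 left.
Only 9 m² remain; take 9/10 of Tenant J for value 32×9/10 = 28.8.
Total value = 200.8.

200.8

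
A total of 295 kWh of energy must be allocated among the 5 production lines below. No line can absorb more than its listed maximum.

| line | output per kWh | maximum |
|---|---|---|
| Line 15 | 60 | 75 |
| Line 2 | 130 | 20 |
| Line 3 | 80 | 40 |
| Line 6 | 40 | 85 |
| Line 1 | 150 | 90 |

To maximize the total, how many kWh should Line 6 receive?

Highest output per kWh first: Line 1 150 > Line 2 130 > Line 3 80 > Line 15 60 > Line 6 40.
Line 1 takes 90 to reach its cap of 90 → 205 left.
Line 2 takes 20 to reach its cap of 20 → 185 left.
Line 3 takes 40 to reach its cap of 40 → 145 left.
Give Line 15 75 to hit its cap of 75 → 70 left.
Only 70 left; Line 6 takes them to reach 70.

70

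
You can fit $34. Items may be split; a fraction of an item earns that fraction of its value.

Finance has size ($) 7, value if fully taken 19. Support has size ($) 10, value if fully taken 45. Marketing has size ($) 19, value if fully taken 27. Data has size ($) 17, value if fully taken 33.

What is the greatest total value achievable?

97

Sort by value density: Support 45/10≈4.5, Finance 19/7≈2.71, Data 33/17≈1.94, Marketing 27/19≈1.42.
Take all of Support (10 $, value 45) → 24 $ left.
Take all of Finance (7 $, value 19) → 17 $ left.
All 17 $ of Data fit (value 33) → 0 remain.
Total value = 97.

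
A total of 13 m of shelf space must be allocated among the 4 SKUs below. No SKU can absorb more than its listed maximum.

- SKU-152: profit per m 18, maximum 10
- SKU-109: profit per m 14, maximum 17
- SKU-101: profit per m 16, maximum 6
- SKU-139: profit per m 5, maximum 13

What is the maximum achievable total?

Highest profit per m first: SKU-152 18 > SKU-101 16 > SKU-109 14 > SKU-139 5.
SKU-152: +10 to 10 (cap) ; 3 left.
Only 3 left; SKU-101 takes them to reach 3.
Total = 18×10 + 16×3 = 228.

228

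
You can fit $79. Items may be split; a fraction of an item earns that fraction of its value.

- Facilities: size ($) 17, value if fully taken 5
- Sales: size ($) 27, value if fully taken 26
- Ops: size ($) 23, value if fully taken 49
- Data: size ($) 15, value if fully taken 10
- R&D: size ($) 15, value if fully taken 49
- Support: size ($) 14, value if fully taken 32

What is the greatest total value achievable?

156

Sort by value density: R&D 49/15≈3.27, Support 32/14≈2.29, Ops 49/23≈2.13, Sales 26/27≈0.963, Data 10/15≈0.667, Facilities 5/17≈0.294.
Take all of R&D (15 $, value 49) → 64 $ left.
All 14 $ of Support fit (value 32) → 50 remain.
All 23 $ of Ops fit (value 49) → 27 remain.
Sales: take in full, 27 $ for value 26 → 0 left.
Total value = 156.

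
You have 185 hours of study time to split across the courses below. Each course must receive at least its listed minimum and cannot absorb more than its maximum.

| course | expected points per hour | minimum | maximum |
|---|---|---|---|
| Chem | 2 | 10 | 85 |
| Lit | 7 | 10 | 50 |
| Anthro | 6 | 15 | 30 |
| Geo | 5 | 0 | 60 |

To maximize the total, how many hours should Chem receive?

45

Meeting every minimum uses 10+10+15+0 = 35 hours, leaving 150.
Order the courses by expected points per hour: Lit 7 > Anthro 6 > Geo 5 > Chem 2.
Lit: +40 to 50 (cap) ; 110 left.
Anthro takes 15 more to reach its cap of 30 ; 95 left.
Give Geo 60 more to hit its cap of 60 ; 35 left.
Chem has room for 75 more but only 35 remain, so it gets 45.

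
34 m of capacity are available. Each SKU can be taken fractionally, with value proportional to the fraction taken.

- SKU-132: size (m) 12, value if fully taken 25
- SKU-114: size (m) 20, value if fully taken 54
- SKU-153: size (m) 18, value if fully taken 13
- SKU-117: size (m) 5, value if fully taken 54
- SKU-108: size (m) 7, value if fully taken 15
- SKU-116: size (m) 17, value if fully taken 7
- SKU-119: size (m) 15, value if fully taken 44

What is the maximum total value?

135.8

Sort by value density: SKU-117 54/5≈10.8, SKU-119 44/15≈2.93, SKU-114 54/20≈2.7, SKU-108 15/7≈2.14, SKU-132 25/12≈2.08, SKU-153 13/18≈0.722, SKU-116 7/17≈0.412.
Take all of SKU-117 (5 m, value 54) → 29 m left.
All 15 m of SKU-119 fit (value 44) → 14 remain.
Only 14 m remain; take 14/20 of SKU-114 for value 54×14/20 = 37.8.
Total value = 135.8.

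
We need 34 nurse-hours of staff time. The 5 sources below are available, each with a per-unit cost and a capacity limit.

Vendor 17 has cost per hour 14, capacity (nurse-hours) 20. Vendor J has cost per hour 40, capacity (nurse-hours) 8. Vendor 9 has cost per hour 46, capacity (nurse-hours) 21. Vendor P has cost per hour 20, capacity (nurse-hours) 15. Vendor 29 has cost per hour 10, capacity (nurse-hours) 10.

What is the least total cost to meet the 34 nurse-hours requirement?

Cheapest first:
Vendor 29 at 10: take all 10 nurse-hours — 24 still needed.
Take 20 from Vendor 17 at 14 — need 4 more.
Vendor P at 20: take 4 of its 15 — requirement met.
Vendor J, Vendor 9: unused.
Cost = 10×10 + 20×14 + 4×20 = 460.

460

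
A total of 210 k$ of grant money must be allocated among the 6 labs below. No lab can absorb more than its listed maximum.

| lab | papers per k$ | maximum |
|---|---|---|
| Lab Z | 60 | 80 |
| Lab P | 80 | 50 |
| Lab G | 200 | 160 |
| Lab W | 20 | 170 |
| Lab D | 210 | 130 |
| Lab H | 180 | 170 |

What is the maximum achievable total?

43300

Rank by papers per k$: Lab D 210 > Lab G 200 > Lab H 180 > Lab P 80 > Lab Z 60 > Lab W 20.
Lab D takes 130 to reach its cap of 130 — 80 left.
Lab G has room for 160 but only 80 remain, so it gets 80.
Total = 200×80 + 210×130 = 43300.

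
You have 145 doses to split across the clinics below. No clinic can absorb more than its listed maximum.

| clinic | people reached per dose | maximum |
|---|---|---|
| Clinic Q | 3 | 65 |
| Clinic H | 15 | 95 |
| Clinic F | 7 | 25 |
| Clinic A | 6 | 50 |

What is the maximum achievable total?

1750

Highest people reached per dose first: Clinic H 15 > Clinic F 7 > Clinic A 6 > Clinic Q 3.
Give Clinic H 95 to hit its cap of 95 ; 50 left.
Clinic F: +25 to 25 (cap) ; 25 left.
Clinic A has room for 50 but only 25 remain, so it gets 25.
Total = 15×95 + 7×25 + 6×25 = 1750.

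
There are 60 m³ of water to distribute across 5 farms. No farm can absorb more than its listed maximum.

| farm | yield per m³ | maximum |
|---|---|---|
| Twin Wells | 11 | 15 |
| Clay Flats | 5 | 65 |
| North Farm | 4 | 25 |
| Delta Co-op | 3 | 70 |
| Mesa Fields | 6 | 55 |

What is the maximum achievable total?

Order the farms by yield per m³: Twin Wells 11 > Mesa Fields 6 > Clay Flats 5 > North Farm 4 > Delta Co-op 3.
Twin Wells: +15 to 15 (cap) — 45 left.
Only 45 left; Mesa Fields takes them to reach 45.
Total = 11×15 + 6×45 = 435.

435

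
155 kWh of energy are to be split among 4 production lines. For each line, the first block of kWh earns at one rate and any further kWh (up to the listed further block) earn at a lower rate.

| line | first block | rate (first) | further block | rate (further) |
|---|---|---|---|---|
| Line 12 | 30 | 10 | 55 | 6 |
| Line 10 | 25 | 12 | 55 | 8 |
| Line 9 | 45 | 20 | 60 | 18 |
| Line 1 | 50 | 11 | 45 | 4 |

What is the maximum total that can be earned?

Rank every tier by rate: Line 9/tier1 20 > Line 9/tier2 18 > Line 10/tier1 12 > Line 1/tier1 11 > Line 12/tier1 10 > Line 10/tier2 8 > Line 12/tier2 6 > Line 1/tier2 4.
Fill Line 9 tier1 block (45 at 20) — 110 left.
Fill Line 9 tier2 block (60 at 18) — 50 left.
Fill Line 10 tier1 block (25 at 12) — 25 left.
25 remain; put them into Line 1 tier1 at 11.
Total = 20×45 + 18×60 + 12×25 + 11×25 = 2555.

2555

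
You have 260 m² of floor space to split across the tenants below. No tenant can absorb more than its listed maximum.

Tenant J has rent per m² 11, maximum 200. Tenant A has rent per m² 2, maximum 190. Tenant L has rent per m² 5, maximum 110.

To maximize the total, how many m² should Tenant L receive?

60

Highest rent per m² first: Tenant J 11 > Tenant L 5 > Tenant A 2.
Give Tenant J 200 to hit its cap of 200 — 60 left.
Tenant L: +60 (room for 110) → 60. Pool exhausted.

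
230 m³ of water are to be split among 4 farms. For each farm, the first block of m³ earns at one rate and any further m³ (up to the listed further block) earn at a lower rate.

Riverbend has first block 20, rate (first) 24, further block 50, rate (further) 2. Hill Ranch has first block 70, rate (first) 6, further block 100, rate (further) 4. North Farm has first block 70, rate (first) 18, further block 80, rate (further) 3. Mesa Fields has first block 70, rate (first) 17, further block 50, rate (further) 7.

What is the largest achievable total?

3400

Treat each block as its own option and order by rate: Riverbend/first 24 > North Farm/first 18 > Mesa Fields/first 17 > Mesa Fields/second 7 > Hill Ranch/first 6 > Hill Ranch/second 4 > North Farm/second 3 > Riverbend/second 2.
Riverbend first at 24: fill all 20 → 210 left.
Fill North Farm first block (70 at 18) → 140 left.
Fill Mesa Fields first block (70 at 17) → 70 left.
Mesa Fields second at 7: fill all 50 → 20 left.
Hill Ranch/first: +20 of 70 at 6; pool empty.
Total = 24×20 + 18×70 + 17×70 + 7×50 + 6×20 = 3400.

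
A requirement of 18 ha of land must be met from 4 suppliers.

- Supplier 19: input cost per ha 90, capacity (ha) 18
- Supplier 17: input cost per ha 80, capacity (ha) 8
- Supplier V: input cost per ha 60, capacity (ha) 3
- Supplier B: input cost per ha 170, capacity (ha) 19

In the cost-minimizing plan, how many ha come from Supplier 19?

7

Cheapest first:
Supplier V (60): use full 3 → 15 ha to go.
Supplier 17 (80): use full 8 → 7 ha to go.
Take 7 from Supplier 19 at 90 to finish.
Supplier B: unused.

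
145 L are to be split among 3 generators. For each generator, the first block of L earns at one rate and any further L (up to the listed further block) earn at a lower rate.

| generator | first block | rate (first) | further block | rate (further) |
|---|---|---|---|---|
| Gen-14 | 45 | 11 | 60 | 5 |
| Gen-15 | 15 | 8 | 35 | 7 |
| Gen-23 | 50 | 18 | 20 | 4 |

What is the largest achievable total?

Order all 6 blocks by rate: Gen-23/T1 18 > Gen-14/T1 11 > Gen-15/T1 8 > Gen-15/T2 7 > Gen-14/T2 5 > Gen-23/T2 4.
Gen-23 T1 at 18: fill all 50 ; 95 left.
Gen-14/T1 (11): +45 ; 50 left.
Gen-15/T1 (8): +15 ; 35 left.
Fill Gen-15 T2 block (35 at 7) ; 0 left.
Total = 18×50 + 11×45 + 8×15 + 7×35 = 1760.

1760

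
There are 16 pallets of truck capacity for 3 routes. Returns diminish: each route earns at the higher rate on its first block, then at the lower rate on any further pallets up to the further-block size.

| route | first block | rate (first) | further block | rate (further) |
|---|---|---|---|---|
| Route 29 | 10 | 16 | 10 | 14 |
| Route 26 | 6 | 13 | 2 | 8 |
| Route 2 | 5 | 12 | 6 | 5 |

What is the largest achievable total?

Order all 6 blocks by rate: Route 29/first 16 > Route 29/second 14 > Route 26/first 13 > Route 2/first 12 > Route 26/second 8 > Route 2/second 5.
Route 29/first (16): +10 — 6 left.
Route 29 second at 14: only 6 left, fill 6.
Total = 16×10 + 14×6 = 244.

244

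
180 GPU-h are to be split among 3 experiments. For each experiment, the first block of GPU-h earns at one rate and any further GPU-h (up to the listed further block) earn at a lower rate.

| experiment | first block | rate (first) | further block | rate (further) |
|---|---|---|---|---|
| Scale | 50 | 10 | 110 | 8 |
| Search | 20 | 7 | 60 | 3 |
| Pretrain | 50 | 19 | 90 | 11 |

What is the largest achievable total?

2340

Rank every tier by rate: Pretrain/first 19 > Pretrain/second 11 > Scale/first 10 > Scale/second 8 > Search/first 7 > Search/second 3.
Fill Pretrain first block (50 at 19) ; 130 left.
Pretrain/second (11): +90 ; 40 left.
40 remain; put them into Scale first at 10.
Total = 19×50 + 11×90 + 10×40 = 2340.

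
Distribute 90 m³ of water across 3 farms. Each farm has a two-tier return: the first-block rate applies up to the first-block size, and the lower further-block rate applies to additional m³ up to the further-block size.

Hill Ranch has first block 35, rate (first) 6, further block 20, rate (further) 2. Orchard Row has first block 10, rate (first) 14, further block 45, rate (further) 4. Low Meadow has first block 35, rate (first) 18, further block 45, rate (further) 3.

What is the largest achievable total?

Treat each block as its own option and order by rate: Low Meadow/tier1 18 > Orchard Row/tier1 14 > Hill Ranch/tier1 6 > Orchard Row/tier2 4 > Low Meadow/tier2 3 > Hill Ranch/tier2 2.
Low Meadow tier1 at 18: fill all 35 → 55 left.
Fill Orchard Row tier1 block (10 at 14) → 45 left.
Fill Hill Ranch tier1 block (35 at 6) → 10 left.
Orchard Row/tier2: +10 of 45 at 4; pool empty.
Total = 18×35 + 14×10 + 6×35 + 4×10 = 1020.

1020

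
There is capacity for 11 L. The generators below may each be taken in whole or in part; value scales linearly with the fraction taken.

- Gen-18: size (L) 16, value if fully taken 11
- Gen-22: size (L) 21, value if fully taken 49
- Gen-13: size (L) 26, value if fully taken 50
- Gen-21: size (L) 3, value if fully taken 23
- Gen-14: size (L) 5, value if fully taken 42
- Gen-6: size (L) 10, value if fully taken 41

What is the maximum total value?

77.3

Sort by value density: Gen-14 42/5≈8.4, Gen-21 23/3≈7.67, Gen-6 41/10≈4.1, Gen-22 49/21≈2.33, Gen-13 50/26≈1.92, Gen-18 11/16≈0.688.
All 5 L of Gen-14 fit (value 42) ; 6 remain.
Gen-21: take in full, 3 L for value 23 ; 3 left.
Only 3 L remain; take 3/10 of Gen-6 for value 41×3/10 = 12.3.
Total value = 77.3.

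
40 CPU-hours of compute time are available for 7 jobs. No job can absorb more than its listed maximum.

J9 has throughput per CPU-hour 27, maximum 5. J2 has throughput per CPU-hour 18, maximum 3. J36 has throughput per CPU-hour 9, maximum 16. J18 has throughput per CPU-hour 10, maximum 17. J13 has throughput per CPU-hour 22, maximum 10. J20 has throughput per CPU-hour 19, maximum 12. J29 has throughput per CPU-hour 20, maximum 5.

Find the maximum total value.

Order the jobs by throughput per CPU-hour: J9 27 > J13 22 > J29 20 > J20 19 > J2 18 > J18 10 > J36 9.
J9 takes 5 to reach its cap of 5 → 35 left.
J13 takes 10 to reach its cap of 10 → 25 left.
J29: +5 to 5 (cap) → 20 left.
Give J20 12 to hit its cap of 12 → 8 left.
J2: +3 to 3 (cap) → 5 left.
J18: +5 (room for 17) → 5. Pool exhausted.
Total = 27×5 + 18×3 + 10×5 + 22×10 + 19×12 + 20×5 = 787.

787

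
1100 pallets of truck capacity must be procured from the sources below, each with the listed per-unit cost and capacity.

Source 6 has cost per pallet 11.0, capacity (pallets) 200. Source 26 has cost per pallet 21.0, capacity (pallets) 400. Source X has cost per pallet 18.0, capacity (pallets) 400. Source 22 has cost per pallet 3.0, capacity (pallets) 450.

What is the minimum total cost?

11800

Use sources in increasing cost order.
Take 450 from Source 22 at 3.0 — need 650 more.
Source 6 (11.0): use full 200 — 450 pallets to go.
Source X (18.0): use full 400 — 50 pallets to go.
Take 50 from Source 26 at 21.0 to finish.
Cost = 450×3.0 + 200×11.0 + 400×18.0 + 50×21.0 = 11800.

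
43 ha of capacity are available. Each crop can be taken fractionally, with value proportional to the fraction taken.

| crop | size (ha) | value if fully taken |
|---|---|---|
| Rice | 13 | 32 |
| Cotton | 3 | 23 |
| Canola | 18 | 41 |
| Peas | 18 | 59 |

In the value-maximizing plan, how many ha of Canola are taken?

9

Sort by value density: Cotton 23/3≈7.67, Peas 59/18≈3.28, Rice 32/13≈2.46, Canola 41/18≈2.28.
Take all of Cotton (3 ha, value 23) — 40 ha left.
All 18 ha of Peas fit (value 59) — 22 remain.
Take all of Rice (13 ha, value 32) — 9 ha left.
Fill the last 9 ha with part of Canola: 9/18 of it earns 20.5.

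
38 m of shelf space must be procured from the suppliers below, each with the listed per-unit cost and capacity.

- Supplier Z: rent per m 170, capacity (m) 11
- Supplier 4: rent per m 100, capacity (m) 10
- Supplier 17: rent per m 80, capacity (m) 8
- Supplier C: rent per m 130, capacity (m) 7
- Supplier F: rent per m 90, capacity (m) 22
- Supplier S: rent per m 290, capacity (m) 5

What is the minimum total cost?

3420

Use suppliers in increasing cost order.
Take 8 from Supplier 17 at 80 — need 30 more.
Supplier F (90): use full 22 — 8 m to go.
Supplier 4 (100): take the remaining 8 — done.
Supplier C, Supplier Z, Supplier S: unused.
Cost = 8×80 + 22×90 + 8×100 = 3420.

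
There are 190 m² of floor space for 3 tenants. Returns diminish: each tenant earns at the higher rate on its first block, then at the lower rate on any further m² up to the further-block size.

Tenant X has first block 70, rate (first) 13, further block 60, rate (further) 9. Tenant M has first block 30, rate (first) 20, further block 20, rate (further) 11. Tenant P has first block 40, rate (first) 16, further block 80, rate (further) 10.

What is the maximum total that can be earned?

Rank every tier by rate: Tenant M/T1 20 > Tenant P/T1 16 > Tenant X/T1 13 > Tenant M/T2 11 > Tenant P/T2 10 > Tenant X/T2 9.
Fill Tenant M T1 block (30 at 20) → 160 left.
Tenant P T1 at 16: fill all 40 → 120 left.
Fill Tenant X T1 block (70 at 13) → 50 left.
Fill Tenant M T2 block (20 at 11) → 30 left.
Tenant P/T2: +30 of 80 at 10; pool empty.
Total = 20×30 + 16×40 + 13×70 + 11×20 + 10×30 = 2670.

2670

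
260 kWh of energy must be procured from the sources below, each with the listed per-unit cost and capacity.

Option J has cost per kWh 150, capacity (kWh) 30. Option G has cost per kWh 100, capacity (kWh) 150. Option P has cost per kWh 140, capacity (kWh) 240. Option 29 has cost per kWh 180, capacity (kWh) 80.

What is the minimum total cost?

30400

Cheapest first:
Option G (100): use full 150 ; 110 kWh to go.
Option P at 140: take 110 of its 240 ; requirement met.
Option J, Option 29: unused.
Cost = 150×100 + 110×140 = 30400.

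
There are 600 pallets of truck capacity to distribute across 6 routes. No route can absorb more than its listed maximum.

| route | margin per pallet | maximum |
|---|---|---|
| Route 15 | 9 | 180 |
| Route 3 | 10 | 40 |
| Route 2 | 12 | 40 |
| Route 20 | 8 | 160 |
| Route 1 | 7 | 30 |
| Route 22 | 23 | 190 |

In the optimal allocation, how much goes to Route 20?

150

Order the routes by margin per pallet: Route 22 23 > Route 2 12 > Route 3 10 > Route 15 9 > Route 20 8 > Route 1 7.
Give Route 22 190 to hit its cap of 190 ; 410 left.
Give Route 2 40 to hit its cap of 40 ; 370 left.
Give Route 3 40 to hit its cap of 40 ; 330 left.
Give Route 15 180 to hit its cap of 180 ; 150 left.
Route 20 has room for 160 but only 150 remain, so it gets 150.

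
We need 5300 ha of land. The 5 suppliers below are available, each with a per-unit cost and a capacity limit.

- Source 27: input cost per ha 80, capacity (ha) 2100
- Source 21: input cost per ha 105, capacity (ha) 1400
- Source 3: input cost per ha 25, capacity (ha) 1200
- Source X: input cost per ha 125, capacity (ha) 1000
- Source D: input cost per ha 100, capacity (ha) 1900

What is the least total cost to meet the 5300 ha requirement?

Cheapest first:
Take 1200 from Source 3 at 25 ; need 4100 more.
Take 2100 from Source 27 at 80 ; need 2000 more.
Take 1900 from Source D at 100 ; need 100 more.
Source 21 (105): take the remaining 100 ; done.
Source X: unused.
Cost = 1200×25 + 2100×80 + 1900×100 + 100×105 = 398500.

398500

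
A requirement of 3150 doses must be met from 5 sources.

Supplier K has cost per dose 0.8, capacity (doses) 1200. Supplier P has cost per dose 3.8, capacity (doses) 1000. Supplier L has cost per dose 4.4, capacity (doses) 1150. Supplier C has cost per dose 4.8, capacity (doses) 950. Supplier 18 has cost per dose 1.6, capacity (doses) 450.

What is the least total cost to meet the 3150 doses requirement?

Fill from the cheapest source first.
Take 1200 from Supplier K at 0.8 — need 1950 more.
Supplier 18 (1.6): use full 450 — 1500 doses to go.
Supplier P (3.8): use full 1000 — 500 doses to go.
Supplier L (4.4): take the remaining 500 — done.
Supplier C: unused.
Cost = 1200×0.8 + 450×1.6 + 1000×3.8 + 500×4.4 = 7680.

7680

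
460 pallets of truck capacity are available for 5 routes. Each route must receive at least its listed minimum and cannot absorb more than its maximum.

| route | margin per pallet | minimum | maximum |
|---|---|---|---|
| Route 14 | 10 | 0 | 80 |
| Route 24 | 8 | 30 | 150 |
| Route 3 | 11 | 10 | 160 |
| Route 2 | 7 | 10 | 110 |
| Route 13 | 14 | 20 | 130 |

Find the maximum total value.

Meeting every minimum uses 0+30+10+10+20 = 70 pallets, leaving 390.
Highest margin per pallet first: Route 13 14 > Route 3 11 > Route 14 10 > Route 24 8 > Route 2 7.
Route 13: +110 to 130 (cap) — 280 left.
Give Route 3 150 more to hit its cap of 160 — 130 left.
Route 14: +80 to 80 (cap) — 50 left.
Only 50 left; Route 24 takes them to reach 80.
Total = 10×80 + 8×80 + 11×160 + 7×10 + 14×130 = 5090.

5090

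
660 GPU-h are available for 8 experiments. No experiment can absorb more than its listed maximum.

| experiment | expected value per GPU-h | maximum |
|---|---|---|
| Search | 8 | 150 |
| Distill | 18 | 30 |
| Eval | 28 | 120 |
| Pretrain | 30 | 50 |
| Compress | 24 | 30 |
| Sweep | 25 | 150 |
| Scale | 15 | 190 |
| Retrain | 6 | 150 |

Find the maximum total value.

13440

Rank by expected value per GPU-h: Pretrain 30 > Eval 28 > Sweep 25 > Compress 24 > Distill 18 > Scale 15 > Search 8 > Retrain 6.
Pretrain takes 50 to reach its cap of 50 ; 610 left.
Give Eval 120 to hit its cap of 120 ; 490 left.
Sweep takes 150 to reach its cap of 150 ; 340 left.
Give Compress 30 to hit its cap of 30 ; 310 left.
Distill takes 30 to reach its cap of 30 ; 280 left.
Scale: +190 to 190 (cap) ; 90 left.
Search has room for 150 but only 90 remain, so it gets 90.
Total = 8×90 + 18×30 + 28×120 + 30×50 + 24×30 + 25×150 + 15×190 = 13440.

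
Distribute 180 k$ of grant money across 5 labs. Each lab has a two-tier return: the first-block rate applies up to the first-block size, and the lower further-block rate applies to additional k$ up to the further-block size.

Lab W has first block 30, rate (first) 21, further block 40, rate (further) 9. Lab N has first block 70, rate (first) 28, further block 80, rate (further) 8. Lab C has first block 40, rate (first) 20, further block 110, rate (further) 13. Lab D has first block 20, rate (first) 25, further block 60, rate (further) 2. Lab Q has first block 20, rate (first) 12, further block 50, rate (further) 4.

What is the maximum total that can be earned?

Treat each block as its own option and order by rate: Lab N/tier1 28 > Lab D/tier1 25 > Lab W/tier1 21 > Lab C/tier1 20 > Lab C/tier2 13 > Lab Q/tier1 12 > Lab W/tier2 9 > Lab N/tier2 8 > Lab Q/tier2 4 > Lab D/tier2 2.
Fill Lab N tier1 block (70 at 28) — 110 left.
Lab D/tier1 (25): +20 — 90 left.
Lab W/tier1 (21): +30 — 60 left.
Fill Lab C tier1 block (40 at 20) — 20 left.
Lab C/tier2: +20 of 110 at 13; pool empty.
Total = 28×70 + 25×20 + 21×30 + 20×40 + 13×20 = 4150.

4150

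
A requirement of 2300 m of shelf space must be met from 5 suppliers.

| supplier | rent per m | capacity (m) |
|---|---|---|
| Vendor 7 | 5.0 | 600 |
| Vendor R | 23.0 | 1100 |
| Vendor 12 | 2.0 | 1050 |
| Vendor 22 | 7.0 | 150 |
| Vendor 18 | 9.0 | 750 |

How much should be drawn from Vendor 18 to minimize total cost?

500

Use suppliers in increasing cost order.
Vendor 12 at 2.0: take all 1050 m ; 1250 still needed.
Vendor 7 at 5.0: take all 600 m ; 650 still needed.
Take 150 from Vendor 22 at 7.0 ; need 500 more.
Take 500 from Vendor 18 at 9.0 to finish.
Vendor R: unused.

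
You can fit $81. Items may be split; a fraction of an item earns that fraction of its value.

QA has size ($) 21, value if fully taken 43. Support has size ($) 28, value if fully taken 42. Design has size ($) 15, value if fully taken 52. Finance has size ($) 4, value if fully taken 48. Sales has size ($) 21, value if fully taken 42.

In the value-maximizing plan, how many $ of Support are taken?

20

Best value per unit of size first: Finance 48/4≈12, Design 52/15≈3.47, QA 43/21≈2.05, Sales 42/21≈2, Support 42/28≈1.5.
Take all of Finance (4 $, value 48) → 77 $ left.
All 15 $ of Design fit (value 52) → 62 remain.
All 21 $ of QA fit (value 43) → 41 remain.
All 21 $ of Sales fit (value 42) → 20 remain.
20 $ left: a 20/28 share of Support gives 42×20/28 = 30.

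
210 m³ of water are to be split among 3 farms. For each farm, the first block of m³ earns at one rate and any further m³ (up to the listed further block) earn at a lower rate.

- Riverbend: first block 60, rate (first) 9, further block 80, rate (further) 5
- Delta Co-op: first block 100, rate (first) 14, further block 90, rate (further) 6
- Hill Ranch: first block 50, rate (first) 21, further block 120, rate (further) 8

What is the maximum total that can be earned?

Order all 6 blocks by rate: Hill Ranch/first 21 > Delta Co-op/first 14 > Riverbend/first 9 > Hill Ranch/second 8 > Delta Co-op/second 6 > Riverbend/second 5.
Fill Hill Ranch first block (50 at 21) ; 160 left.
Delta Co-op first at 14: fill all 100 ; 60 left.
Riverbend/first (9): +60 ; 0 left.
Total = 21×50 + 14×100 + 9×60 = 2990.

2990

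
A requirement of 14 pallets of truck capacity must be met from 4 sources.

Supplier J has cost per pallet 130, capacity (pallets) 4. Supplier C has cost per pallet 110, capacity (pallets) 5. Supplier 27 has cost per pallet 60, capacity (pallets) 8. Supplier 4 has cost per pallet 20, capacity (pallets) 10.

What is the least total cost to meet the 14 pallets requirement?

440

Use sources in increasing cost order.
Take 10 from Supplier 4 at 20 → need 4 more.
Take 4 from Supplier 27 at 60 to finish.
Supplier C, Supplier J: unused.
Cost = 10×20 + 4×60 = 440.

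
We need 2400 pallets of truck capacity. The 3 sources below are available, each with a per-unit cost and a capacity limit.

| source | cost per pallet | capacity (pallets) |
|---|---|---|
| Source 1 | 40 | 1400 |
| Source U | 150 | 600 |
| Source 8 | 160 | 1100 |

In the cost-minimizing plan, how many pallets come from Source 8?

400

Cheapest first:
Take 1400 from Source 1 at 40 — need 1000 more.
Source U at 150: take all 600 pallets — 400 still needed.
Take 400 from Source 8 at 160 to finish.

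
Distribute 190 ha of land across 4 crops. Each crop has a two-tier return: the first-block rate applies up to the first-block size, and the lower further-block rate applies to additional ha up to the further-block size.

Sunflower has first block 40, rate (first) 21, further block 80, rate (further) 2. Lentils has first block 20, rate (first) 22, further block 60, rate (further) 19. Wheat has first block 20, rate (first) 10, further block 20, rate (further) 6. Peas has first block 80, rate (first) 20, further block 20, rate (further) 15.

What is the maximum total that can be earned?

3830

Treat each block as its own option and order by rate: Lentils/T1 22 > Sunflower/T1 21 > Peas/T1 20 > Lentils/T2 19 > Peas/T2 15 > Wheat/T1 10 > Wheat/T2 6 > Sunflower/T2 2.
Fill Lentils T1 block (20 at 22) → 170 left.
Sunflower/T1 (21): +40 → 130 left.
Peas T1 at 20: fill all 80 → 50 left.
Lentils/T2: +50 of 60 at 19; pool empty.
Total = 22×20 + 21×40 + 20×80 + 19×50 = 3830.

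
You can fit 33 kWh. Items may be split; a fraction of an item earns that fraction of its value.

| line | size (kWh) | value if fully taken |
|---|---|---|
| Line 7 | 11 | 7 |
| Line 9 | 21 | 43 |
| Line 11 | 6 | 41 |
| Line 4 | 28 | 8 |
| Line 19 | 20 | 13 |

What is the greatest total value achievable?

Best value per unit of size first: Line 11 41/6≈6.83, Line 9 43/21≈2.05, Line 19 13/20≈0.65, Line 7 7/11≈0.636, Line 4 8/28≈0.286.
Line 11: take in full, 6 kWh for value 41 → 27 left.
Take all of Line 9 (21 kWh, value 43) → 6 kWh left.
Fill the last 6 kWh with part of Line 19: 6/20 of it earns 3.9.
Total value = 87.9.

87.9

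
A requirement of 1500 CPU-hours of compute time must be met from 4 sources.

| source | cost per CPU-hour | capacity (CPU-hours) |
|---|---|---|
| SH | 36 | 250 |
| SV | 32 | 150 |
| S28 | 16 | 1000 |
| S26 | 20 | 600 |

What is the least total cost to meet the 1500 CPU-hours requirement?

Cheapest first:
S28 (16): use full 1000 ; 500 CPU-hours to go.
S26 (20): take the remaining 500 ; done.
SV, SH: unused.
Cost = 1000×16 + 500×20 = 26000.

26000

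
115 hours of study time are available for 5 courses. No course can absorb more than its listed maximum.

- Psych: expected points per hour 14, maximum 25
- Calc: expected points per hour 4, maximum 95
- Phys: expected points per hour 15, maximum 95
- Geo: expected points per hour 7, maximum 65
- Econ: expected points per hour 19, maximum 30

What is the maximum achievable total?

1845

Highest expected points per hour first: Econ 19 > Phys 15 > Psych 14 > Geo 7 > Calc 4.
Econ: +30 to 30 (cap) → 85 left.
Only 85 left; Phys takes them to reach 85.
Total = 15×85 + 19×30 = 1845.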